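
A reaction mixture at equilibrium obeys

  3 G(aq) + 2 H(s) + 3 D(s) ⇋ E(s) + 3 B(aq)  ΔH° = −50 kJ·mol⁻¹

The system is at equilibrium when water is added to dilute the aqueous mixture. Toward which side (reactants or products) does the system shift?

no shift

Dilution scales every aqueous concentration by the same factor. Δn_aq = 3 − 3 = 0, so Q is unchanged — no shift.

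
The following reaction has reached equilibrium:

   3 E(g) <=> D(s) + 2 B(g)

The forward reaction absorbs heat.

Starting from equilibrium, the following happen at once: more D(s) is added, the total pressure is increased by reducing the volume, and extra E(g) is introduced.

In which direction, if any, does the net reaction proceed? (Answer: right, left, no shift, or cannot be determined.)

right

D is a pure solid; its activity is 1 regardless of amount, so Q is unaffected — no shift from this change.
Gas moles: reactants 3, products 2 (Δn_gas = -1). Compression shifts the system toward the side with fewer moles of gas — to the right.
Adding E (g), a reactant, drives the reaction to the right.
Only the nonzero effect(s) matter; the net shift is to the right.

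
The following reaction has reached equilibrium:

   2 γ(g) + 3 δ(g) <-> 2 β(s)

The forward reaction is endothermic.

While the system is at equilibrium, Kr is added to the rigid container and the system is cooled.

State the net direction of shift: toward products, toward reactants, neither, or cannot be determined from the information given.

At constant volume, adding an inert gas leaves every reacting species' partial pressure unchanged, so Q is unchanged — no shift from this change.
The forward reaction is endothermic. Lowering T favours the exothermic direction — shift to the left.
Only the nonzero effect(s) matter; the net shift is to the left.

left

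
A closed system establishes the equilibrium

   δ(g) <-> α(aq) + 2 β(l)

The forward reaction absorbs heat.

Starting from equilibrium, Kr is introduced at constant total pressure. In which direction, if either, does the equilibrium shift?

Adding inert gas at constant total pressure expands the volume and lowers every reacting partial pressure. With Δn_gas = 0 − 1 = -1, Q moves away from K toward the side with fewer gas moles, so the system shifts toward the side with more gas moles — to the left.

left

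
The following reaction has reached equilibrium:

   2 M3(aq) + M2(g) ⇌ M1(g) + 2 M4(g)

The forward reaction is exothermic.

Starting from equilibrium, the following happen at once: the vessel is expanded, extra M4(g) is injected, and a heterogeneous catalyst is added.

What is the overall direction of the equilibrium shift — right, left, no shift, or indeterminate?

cannot be determined

Gas moles: reactants 1, products 3 (Δn_gas = +2). Expansion shifts the system toward the side with more moles of gas — to the right.
Adding M4 (g), a product, drives the reaction to the left.
A catalyst speeds both forward and reverse rates equally; it changes neither Q nor K — no shift from this change.
The individual effects push in opposite directions; without quantitative information the net direction cannot be determined.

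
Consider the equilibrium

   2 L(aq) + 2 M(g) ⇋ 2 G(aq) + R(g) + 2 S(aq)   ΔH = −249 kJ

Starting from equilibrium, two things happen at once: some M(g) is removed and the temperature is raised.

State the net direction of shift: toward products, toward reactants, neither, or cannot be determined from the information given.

Removing M (g), a reactant, drives the reaction to the left.
The forward reaction is exothermic. Raising T favours the endothermic direction — shift to the left.
All effects act in the same direction — net shift to the left.

left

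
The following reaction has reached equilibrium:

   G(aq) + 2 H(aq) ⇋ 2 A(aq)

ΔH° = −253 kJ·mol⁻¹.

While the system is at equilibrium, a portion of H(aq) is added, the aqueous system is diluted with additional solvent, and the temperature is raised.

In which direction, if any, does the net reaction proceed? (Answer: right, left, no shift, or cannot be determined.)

Adding H (aq), a reactant, drives the reaction to the right.
Dilution lowers every aqueous concentration by the same factor. Δn_aq = 2 − 3 = -1, so the system shifts toward the side with more dissolved moles — to the left.
The forward reaction is exothermic. Raising T favours the endothermic direction — shift to the left.
The individual effects push in opposite directions; without quantitative information the net direction cannot be determined.

cannot be determined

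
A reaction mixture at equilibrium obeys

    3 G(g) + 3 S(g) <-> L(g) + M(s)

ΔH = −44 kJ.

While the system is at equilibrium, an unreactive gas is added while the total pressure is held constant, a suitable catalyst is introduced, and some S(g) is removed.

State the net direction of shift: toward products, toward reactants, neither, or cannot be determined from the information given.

left

Adding inert gas at constant total pressure expands the volume and lowers every reacting partial pressure. With Δn_gas = 1 − 6 = -5, Q moves away from K toward the side with fewer gas moles, so the system shifts toward the side with more gas moles — to the left.
A catalyst speeds both forward and reverse rates equally; it changes neither Q nor K — no shift from this change.
Removing S (g), a reactant, drives the reaction to the left.
Only the nonzero effect(s) matter; the net shift is to the left.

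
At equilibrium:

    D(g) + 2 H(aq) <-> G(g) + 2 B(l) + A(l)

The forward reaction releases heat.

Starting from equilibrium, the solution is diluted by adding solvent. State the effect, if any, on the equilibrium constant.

unchanged

The equilibrium constant depends only on temperature. This perturbation may move the position of equilibrium, but since T is unchanged, K itself is unchanged.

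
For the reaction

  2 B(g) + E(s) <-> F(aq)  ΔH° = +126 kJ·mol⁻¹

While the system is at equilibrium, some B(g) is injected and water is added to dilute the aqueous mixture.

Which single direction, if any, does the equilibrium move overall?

Adding B (g), a reactant, drives the reaction to the right.
Dilution lowers every aqueous concentration by the same factor. Δn_aq = 1 − 0 = +1, so the system shifts toward the side with more dissolved moles — to the right.
All effects act in the same direction — net shift to the right.

right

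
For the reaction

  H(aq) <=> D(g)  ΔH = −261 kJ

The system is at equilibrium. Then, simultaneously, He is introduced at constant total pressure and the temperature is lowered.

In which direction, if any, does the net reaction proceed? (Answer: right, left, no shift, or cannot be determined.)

Adding inert gas at constant total pressure expands the volume and lowers every reacting partial pressure. With Δn_gas = 1 − 0 = +1, Q moves away from K toward the side with fewer gas moles, so the system shifts toward the side with more gas moles — to the right.
The forward reaction is exothermic. Lowering T favours the exothermic direction — shift to the right.
All effects act in the same direction — net shift to the right.

right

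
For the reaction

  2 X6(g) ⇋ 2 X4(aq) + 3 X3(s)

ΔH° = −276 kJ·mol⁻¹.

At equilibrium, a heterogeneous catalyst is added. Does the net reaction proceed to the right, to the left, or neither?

A catalyst speeds both forward and reverse rates equally; it changes neither Q nor K — no shift from this change.

no shift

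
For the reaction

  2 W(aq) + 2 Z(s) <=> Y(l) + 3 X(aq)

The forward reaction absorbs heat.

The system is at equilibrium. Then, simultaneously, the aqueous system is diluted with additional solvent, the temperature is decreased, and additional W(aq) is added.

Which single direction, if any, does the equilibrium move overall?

Dilution lowers every aqueous concentration by the same factor. Δn_aq = 3 − 2 = +1, so the system shifts toward the side with more dissolved moles — to the right.
The forward reaction is endothermic. Lowering T favours the exothermic direction — shift to the left.
Adding W (aq), a reactant, drives the reaction to the right.
The individual effects push in opposite directions; without quantitative information the net direction cannot be determined.

cannot be determined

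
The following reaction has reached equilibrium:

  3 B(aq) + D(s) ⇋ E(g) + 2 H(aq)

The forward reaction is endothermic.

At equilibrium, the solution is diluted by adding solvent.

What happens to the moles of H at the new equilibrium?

decreases

Dilution lowers every aqueous concentration by the same factor. Δn_aq = 2 − 3 = -1, so the system shifts toward the side with more dissolved moles — to the left.
The net shift is to the left. H is a product, so its amount decreases.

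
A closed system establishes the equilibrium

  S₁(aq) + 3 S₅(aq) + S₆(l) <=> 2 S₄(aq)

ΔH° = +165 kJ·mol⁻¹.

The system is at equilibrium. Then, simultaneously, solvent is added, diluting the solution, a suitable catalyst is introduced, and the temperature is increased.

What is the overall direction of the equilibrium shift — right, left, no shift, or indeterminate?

cannot be determined

Dilution lowers every aqueous concentration by the same factor. Δn_aq = 2 − 4 = -2, so the system shifts toward the side with more dissolved moles — to the left.
A catalyst speeds both forward and reverse rates equally; it changes neither Q nor K — no shift from this change.
The forward reaction is endothermic. Raising T favours the endothermic direction — shift to the right.
The individual effects push in opposite directions; without quantitative information the net direction cannot be determined.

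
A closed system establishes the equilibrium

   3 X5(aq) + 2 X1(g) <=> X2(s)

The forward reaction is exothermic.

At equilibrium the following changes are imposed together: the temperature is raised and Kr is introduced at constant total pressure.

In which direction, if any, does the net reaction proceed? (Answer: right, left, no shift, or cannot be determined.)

left

The forward reaction is exothermic. Raising T favours the endothermic direction — shift to the left.
Adding inert gas at constant total pressure expands the volume and lowers every reacting partial pressure. With Δn_gas = 0 − 2 = -2, Q moves away from K toward the side with fewer gas moles, so the system shifts toward the side with more gas moles — to the left.
All effects act in the same direction — net shift to the left.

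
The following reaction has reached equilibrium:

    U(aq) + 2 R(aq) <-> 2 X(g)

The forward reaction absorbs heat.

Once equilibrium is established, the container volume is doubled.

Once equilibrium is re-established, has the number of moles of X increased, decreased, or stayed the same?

increases

Gas moles: reactants 0, products 2 (Δn_gas = +2). Expansion shifts the system toward the side with more moles of gas — to the right.
The net shift is to the right. X is a product, so its amount increases.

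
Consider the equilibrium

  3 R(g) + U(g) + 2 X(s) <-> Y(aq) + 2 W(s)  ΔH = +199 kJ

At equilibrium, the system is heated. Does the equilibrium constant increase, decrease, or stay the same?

K depends on temperature via the van 't Hoff relation. The forward reaction is endothermic, so raising T increases K.

increases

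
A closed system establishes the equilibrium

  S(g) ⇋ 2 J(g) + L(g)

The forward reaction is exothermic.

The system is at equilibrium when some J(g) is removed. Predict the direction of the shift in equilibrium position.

right

Removing J (g), a product, drives the reaction to the right.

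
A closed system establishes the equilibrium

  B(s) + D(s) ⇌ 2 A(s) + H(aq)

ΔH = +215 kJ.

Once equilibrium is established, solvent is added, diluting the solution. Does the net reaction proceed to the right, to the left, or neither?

Dilution lowers every aqueous concentration by the same factor. Δn_aq = 1 − 0 = +1, so the system shifts toward the side with more dissolved moles — to the right.

right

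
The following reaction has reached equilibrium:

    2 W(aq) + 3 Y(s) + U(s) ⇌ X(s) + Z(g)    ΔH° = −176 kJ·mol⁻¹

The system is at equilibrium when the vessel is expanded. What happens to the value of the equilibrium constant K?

The equilibrium constant depends only on temperature. This perturbation may move the position of equilibrium, but since T is unchanged, K itself is unchanged.

unchanged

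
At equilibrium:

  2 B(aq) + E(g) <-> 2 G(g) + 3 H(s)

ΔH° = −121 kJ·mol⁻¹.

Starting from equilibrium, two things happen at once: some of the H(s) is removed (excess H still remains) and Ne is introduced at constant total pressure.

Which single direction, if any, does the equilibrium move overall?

H is a pure solid; its activity is 1 regardless of amount, so Q is unaffected — no shift from this change.
Adding inert gas at constant total pressure expands the volume and lowers every reacting partial pressure. With Δn_gas = 2 − 1 = +1, Q moves away from K toward the side with fewer gas moles, so the system shifts toward the side with more gas moles — to the right.
Only the nonzero effect(s) matter; the net shift is to the right.

right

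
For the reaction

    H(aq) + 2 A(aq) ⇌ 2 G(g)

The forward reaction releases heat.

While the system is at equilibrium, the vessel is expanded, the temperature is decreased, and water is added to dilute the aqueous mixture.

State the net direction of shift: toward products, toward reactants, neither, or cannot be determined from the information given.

Gas moles: reactants 0, products 2 (Δn_gas = +2). Expansion shifts the system toward the side with more moles of gas — to the right.
The forward reaction is exothermic. Lowering T favours the exothermic direction — shift to the right.
Dilution lowers every aqueous concentration by the same factor. Δn_aq = 0 − 3 = -3, so the system shifts toward the side with more dissolved moles — to the left.
The individual effects push in opposite directions; without quantitative information the net direction cannot be determined.

cannot be determined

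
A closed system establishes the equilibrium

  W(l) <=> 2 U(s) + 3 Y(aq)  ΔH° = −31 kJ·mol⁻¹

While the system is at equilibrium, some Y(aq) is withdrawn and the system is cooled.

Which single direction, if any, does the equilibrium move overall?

Removing Y (aq), a product, drives the reaction to the right.
The forward reaction is exothermic. Lowering T favours the exothermic direction — shift to the right.
All effects act in the same direction — net shift to the right.

right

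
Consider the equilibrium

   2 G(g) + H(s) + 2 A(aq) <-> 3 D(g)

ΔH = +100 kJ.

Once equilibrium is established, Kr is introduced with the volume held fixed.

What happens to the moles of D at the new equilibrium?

At constant volume, adding an inert gas leaves every reacting species' partial pressure unchanged, so Q is unchanged — no shift from this change.
No net shift occurs, so the amount of D is unchanged.

unchanged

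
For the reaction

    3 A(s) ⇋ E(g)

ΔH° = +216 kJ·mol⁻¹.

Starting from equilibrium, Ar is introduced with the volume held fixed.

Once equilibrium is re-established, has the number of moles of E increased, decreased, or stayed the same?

At constant volume, adding an inert gas leaves every reacting species' partial pressure unchanged, so Q is unchanged — no shift from this change.
No net shift occurs, so the amount of E is unchanged.

unchanged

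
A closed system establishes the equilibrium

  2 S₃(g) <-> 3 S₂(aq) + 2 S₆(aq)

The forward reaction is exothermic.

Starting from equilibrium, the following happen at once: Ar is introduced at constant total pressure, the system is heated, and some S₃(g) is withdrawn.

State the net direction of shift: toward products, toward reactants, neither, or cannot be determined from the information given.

left

Adding inert gas at constant total pressure expands the volume and lowers every reacting partial pressure. With Δn_gas = 0 − 2 = -2, Q moves away from K toward the side with fewer gas moles, so the system shifts toward the side with more gas moles — to the left.
The forward reaction is exothermic. Raising T favours the endothermic direction — shift to the left.
Removing S₃ (g), a reactant, drives the reaction to the left.
All effects act in the same direction — net shift to the left.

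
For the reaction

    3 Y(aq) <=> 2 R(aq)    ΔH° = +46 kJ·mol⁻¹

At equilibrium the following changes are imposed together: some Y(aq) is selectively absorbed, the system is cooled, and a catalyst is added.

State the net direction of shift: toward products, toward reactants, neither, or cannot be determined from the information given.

left

Removing Y (aq), a reactant, drives the reaction to the left.
The forward reaction is endothermic. Lowering T favours the exothermic direction — shift to the left.
A catalyst speeds both forward and reverse rates equally; it changes neither Q nor K — no shift from this change.
Only the nonzero effect(s) matter; the net shift is to the left.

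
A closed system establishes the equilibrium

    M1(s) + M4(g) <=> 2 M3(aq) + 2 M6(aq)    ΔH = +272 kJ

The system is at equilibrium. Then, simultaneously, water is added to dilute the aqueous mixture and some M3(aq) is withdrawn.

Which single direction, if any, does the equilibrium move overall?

Dilution lowers every aqueous concentration by the same factor. Δn_aq = 4 − 0 = +4, so the system shifts toward the side with more dissolved moles — to the right.
Removing M3 (aq), a product, drives the reaction to the right.
All effects act in the same direction — net shift to the right.

right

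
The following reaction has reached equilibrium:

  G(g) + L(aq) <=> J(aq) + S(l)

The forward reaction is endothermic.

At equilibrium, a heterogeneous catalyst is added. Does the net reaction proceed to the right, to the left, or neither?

no shift

A catalyst speeds both forward and reverse rates equally; it changes neither Q nor K — no shift from this change.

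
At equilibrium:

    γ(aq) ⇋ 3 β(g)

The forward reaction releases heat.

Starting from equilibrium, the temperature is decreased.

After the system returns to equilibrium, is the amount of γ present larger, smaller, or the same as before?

The forward reaction is exothermic. Lowering T favours the exothermic direction — shift to the right.
The net shift is to the right. γ is a reactant, so its amount decreases.

decreases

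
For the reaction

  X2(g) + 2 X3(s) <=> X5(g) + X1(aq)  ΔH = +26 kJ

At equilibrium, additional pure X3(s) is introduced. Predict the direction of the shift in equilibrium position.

X3 is a pure solid; its activity is 1 regardless of amount, so Q is unaffected — no shift from this change.

no shift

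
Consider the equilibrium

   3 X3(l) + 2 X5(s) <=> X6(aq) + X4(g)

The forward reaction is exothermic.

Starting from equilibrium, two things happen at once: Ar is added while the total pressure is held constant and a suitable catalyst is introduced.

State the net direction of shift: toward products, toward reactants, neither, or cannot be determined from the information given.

Adding inert gas at constant total pressure expands the volume and lowers every reacting partial pressure. With Δn_gas = 1 − 0 = +1, Q moves away from K toward the side with fewer gas moles, so the system shifts toward the side with more gas moles — to the right.
A catalyst speeds both forward and reverse rates equally; it changes neither Q nor K — no shift from this change.
Only the nonzero effect(s) matter; the net shift is to the right.

right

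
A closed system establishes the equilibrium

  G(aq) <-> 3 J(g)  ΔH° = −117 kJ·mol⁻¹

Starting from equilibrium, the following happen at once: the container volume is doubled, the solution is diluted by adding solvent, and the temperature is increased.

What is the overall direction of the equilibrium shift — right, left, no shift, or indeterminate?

cannot be determined

Gas moles: reactants 0, products 3 (Δn_gas = +3). Expansion shifts the system toward the side with more moles of gas — to the right.
Dilution lowers every aqueous concentration by the same factor. Δn_aq = 0 − 1 = -1, so the system shifts toward the side with more dissolved moles — to the left.
The forward reaction is exothermic. Raising T favours the endothermic direction — shift to the left.
The individual effects push in opposite directions; without quantitative information the net direction cannot be determined.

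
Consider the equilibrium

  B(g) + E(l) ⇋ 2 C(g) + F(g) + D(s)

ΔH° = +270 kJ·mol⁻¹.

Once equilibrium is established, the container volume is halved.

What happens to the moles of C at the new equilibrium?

decreases

Gas moles: reactants 1, products 3 (Δn_gas = +2). Compression shifts the system toward the side with fewer moles of gas — to the left.
The net shift is to the left. C is a product, so its amount decreases.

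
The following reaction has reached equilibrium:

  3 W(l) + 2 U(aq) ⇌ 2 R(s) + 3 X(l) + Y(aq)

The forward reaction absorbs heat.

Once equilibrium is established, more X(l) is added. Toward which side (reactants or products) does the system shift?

no shift

X is a pure liquid; its activity is 1 regardless of amount, so Q is unaffected — no shift from this change.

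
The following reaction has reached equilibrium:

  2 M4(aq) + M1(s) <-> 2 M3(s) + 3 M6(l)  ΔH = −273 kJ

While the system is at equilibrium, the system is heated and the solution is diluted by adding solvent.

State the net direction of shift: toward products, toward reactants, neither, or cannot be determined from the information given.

left

The forward reaction is exothermic. Raising T favours the endothermic direction — shift to the left.
Dilution lowers every aqueous concentration by the same factor. Δn_aq = 0 − 2 = -2, so the system shifts toward the side with more dissolved moles — to the left.
All effects act in the same direction — net shift to the left.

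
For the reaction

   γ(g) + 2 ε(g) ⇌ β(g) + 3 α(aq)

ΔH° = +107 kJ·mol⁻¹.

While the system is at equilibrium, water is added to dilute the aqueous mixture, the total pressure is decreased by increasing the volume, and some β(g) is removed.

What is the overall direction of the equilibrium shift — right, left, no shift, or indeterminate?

cannot be determined

Dilution lowers every aqueous concentration by the same factor. Δn_aq = 3 − 0 = +3, so the system shifts toward the side with more dissolved moles — to the right.
Gas moles: reactants 3, products 1 (Δn_gas = -2). Expansion shifts the system toward the side with more moles of gas — to the left.
Removing β (g), a product, drives the reaction to the right.
The individual effects push in opposite directions; without quantitative information the net direction cannot be determined.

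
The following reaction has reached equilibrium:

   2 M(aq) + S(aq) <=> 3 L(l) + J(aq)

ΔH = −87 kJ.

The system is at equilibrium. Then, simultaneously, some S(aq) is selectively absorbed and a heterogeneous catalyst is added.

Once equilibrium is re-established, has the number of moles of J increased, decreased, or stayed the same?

Removing S (aq), a reactant, drives the reaction to the left.
A catalyst speeds both forward and reverse rates equally; it changes neither Q nor K — no shift from this change.
The net shift is to the left. J is a product, so its amount decreases.

decreases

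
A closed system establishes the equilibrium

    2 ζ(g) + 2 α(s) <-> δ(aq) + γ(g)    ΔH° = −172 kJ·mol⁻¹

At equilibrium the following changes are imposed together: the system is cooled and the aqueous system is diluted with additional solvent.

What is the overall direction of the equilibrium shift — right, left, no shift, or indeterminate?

right

The forward reaction is exothermic. Lowering T favours the exothermic direction — shift to the right.
Dilution lowers every aqueous concentration by the same factor. Δn_aq = 1 − 0 = +1, so the system shifts toward the side with more dissolved moles — to the right.
All effects act in the same direction — net shift to the right.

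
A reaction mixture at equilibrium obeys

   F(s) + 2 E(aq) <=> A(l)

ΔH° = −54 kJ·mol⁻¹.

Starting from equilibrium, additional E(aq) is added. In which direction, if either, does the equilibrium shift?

right

Adding E (aq), a reactant, drives the reaction to the right.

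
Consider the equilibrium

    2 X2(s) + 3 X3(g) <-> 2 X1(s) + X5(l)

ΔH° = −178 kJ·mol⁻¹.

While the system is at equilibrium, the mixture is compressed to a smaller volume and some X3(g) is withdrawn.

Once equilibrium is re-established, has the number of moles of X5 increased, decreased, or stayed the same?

cannot be determined

Gas moles: reactants 3, products 0 (Δn_gas = -3). Compression shifts the system toward the side with fewer moles of gas — to the right.
Removing X3 (g), a reactant, drives the reaction to the left.
The two effects oppose each other, so the net shift — and hence the change in X5 — cannot be determined from the given information.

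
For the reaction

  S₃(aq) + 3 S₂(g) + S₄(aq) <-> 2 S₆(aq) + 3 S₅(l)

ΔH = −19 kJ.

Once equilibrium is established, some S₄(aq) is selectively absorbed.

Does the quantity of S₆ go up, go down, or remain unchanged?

decreases

Removing S₄ (aq), a reactant, drives the reaction to the left.
The net shift is to the left. S₆ is a product, so its amount decreases.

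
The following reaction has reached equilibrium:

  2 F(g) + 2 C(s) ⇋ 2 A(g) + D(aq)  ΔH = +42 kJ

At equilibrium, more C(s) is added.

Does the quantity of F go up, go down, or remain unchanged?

C is a pure solid; its activity is 1 regardless of amount, so Q is unaffected — no shift from this change.
No net shift occurs, so the amount of F is unchanged.

unchanged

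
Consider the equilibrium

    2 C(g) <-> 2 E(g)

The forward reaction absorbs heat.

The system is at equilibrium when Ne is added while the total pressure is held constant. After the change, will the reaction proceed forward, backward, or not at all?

Adding inert gas at constant total pressure expands the volume, scaling every reacting partial pressure by the same factor. Δn_gas = 2 − 2 = 0, so Q is unchanged — no shift.

no shift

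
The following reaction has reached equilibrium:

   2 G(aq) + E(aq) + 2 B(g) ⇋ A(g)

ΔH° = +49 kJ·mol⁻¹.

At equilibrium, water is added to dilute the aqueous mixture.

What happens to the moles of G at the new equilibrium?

increases

Dilution lowers every aqueous concentration by the same factor. Δn_aq = 0 − 3 = -3, so the system shifts toward the side with more dissolved moles — to the left.
The net shift is to the left. G is a reactant, so its amount increases.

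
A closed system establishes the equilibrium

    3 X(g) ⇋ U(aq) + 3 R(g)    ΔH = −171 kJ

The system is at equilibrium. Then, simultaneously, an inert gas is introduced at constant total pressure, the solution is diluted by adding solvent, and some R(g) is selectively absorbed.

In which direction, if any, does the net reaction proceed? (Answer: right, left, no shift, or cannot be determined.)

right

Adding inert gas at constant total pressure expands the volume, scaling every reacting partial pressure by the same factor. Δn_gas = 3 − 3 = 0, so Q is unchanged — no shift.
Dilution lowers every aqueous concentration by the same factor. Δn_aq = 1 − 0 = +1, so the system shifts toward the side with more dissolved moles — to the right.
Removing R (g), a product, drives the reaction to the right.
Only the nonzero effect(s) matter; the net shift is to the right.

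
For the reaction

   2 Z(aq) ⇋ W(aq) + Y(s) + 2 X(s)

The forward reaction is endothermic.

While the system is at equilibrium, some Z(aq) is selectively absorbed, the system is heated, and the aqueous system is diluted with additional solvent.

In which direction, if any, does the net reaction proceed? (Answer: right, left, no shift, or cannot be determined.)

cannot be determined

Removing Z (aq), a reactant, drives the reaction to the left.
The forward reaction is endothermic. Raising T favours the endothermic direction — shift to the right.
Dilution lowers every aqueous concentration by the same factor. Δn_aq = 1 − 2 = -1, so the system shifts toward the side with more dissolved moles — to the left.
The individual effects push in opposite directions; without quantitative information the net direction cannot be determined.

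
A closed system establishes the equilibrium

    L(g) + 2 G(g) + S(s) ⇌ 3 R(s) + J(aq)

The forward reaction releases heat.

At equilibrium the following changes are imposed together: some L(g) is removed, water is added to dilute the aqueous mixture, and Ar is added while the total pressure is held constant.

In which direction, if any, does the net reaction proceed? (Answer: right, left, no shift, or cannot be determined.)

Removing L (g), a reactant, drives the reaction to the left.
Dilution lowers every aqueous concentration by the same factor. Δn_aq = 1 − 0 = +1, so the system shifts toward the side with more dissolved moles — to the right.
Adding inert gas at constant total pressure expands the volume and lowers every reacting partial pressure. With Δn_gas = 0 − 3 = -3, Q moves away from K toward the side with fewer gas moles, so the system shifts toward the side with more gas moles — to the left.
The individual effects push in opposite directions; without quantitative information the net direction cannot be determined.

cannot be determined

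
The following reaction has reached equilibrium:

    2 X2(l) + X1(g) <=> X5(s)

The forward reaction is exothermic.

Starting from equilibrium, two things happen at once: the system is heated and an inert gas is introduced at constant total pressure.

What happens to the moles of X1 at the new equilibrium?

The forward reaction is exothermic. Raising T favours the endothermic direction — shift to the left.
Adding inert gas at constant total pressure expands the volume and lowers every reacting partial pressure. With Δn_gas = 0 − 1 = -1, Q moves away from K toward the side with fewer gas moles, so the system shifts toward the side with more gas moles — to the left.
The net shift is to the left. X1 is a reactant, so its amount increases.

increases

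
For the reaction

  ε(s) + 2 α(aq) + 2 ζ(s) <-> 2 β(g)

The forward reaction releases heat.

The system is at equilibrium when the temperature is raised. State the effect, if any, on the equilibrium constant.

K depends on temperature via the van 't Hoff relation. The forward reaction is exothermic, so raising T decreases K.

decreases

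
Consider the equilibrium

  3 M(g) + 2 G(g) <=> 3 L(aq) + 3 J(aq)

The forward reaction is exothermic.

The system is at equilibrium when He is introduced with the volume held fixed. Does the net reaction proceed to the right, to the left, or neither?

no shift

At constant volume, adding an inert gas leaves every reacting species' partial pressure unchanged, so Q is unchanged — no shift from this change.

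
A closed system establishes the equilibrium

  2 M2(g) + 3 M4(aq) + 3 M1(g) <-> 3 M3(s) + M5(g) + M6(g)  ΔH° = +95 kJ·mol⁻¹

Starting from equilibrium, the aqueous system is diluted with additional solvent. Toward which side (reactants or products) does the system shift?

left

Dilution lowers every aqueous concentration by the same factor. Δn_aq = 0 − 3 = -3, so the system shifts toward the side with more dissolved moles — to the left.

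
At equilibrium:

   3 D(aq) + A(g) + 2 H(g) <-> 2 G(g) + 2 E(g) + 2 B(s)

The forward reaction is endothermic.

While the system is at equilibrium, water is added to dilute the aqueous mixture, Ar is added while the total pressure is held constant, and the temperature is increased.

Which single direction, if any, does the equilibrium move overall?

Dilution lowers every aqueous concentration by the same factor. Δn_aq = 0 − 3 = -3, so the system shifts toward the side with more dissolved moles — to the left.
Adding inert gas at constant total pressure expands the volume and lowers every reacting partial pressure. With Δn_gas = 4 − 3 = +1, Q moves away from K toward the side with fewer gas moles, so the system shifts toward the side with more gas moles — to the right.
The forward reaction is endothermic. Raising T favours the endothermic direction — shift to the right.
The individual effects push in opposite directions; without quantitative information the net direction cannot be determined.

cannot be determined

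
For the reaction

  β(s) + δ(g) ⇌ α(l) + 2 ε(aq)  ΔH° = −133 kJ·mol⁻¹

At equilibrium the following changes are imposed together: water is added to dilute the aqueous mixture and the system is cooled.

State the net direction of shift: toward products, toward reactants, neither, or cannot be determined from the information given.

Dilution lowers every aqueous concentration by the same factor. Δn_aq = 2 − 0 = +2, so the system shifts toward the side with more dissolved moles — to the right.
The forward reaction is exothermic. Lowering T favours the exothermic direction — shift to the right.
All effects act in the same direction — net shift to the right.

right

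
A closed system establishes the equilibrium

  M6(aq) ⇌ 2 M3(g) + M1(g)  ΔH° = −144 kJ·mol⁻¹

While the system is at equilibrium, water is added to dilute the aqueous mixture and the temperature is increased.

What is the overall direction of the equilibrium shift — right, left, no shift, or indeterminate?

left

Dilution lowers every aqueous concentration by the same factor. Δn_aq = 0 − 1 = -1, so the system shifts toward the side with more dissolved moles — to the left.
The forward reaction is exothermic. Raising T favours the endothermic direction — shift to the left.
All effects act in the same direction — net shift to the left.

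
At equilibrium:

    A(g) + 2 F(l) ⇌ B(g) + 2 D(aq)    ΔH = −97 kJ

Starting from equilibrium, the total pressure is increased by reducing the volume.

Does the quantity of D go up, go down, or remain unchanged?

unchanged

Gas moles: reactants 1, products 1. Δn_gas = 0, so a volume change leaves Q equal to K — no shift from this change.
No net shift occurs, so the amount of D is unchanged.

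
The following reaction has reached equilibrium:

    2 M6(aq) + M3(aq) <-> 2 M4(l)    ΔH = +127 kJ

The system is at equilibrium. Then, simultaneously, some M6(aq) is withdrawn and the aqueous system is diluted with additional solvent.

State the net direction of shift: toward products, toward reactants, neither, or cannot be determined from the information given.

left

Removing M6 (aq), a reactant, drives the reaction to the left.
Dilution lowers every aqueous concentration by the same factor. Δn_aq = 0 − 3 = -3, so the system shifts toward the side with more dissolved moles — to the left.
All effects act in the same direction — net shift to the left.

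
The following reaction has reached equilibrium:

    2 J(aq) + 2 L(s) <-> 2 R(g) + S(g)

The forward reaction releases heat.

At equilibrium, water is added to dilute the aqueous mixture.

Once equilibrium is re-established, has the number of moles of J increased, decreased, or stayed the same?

increases

Dilution lowers every aqueous concentration by the same factor. Δn_aq = 0 − 2 = -2, so the system shifts toward the side with more dissolved moles — to the left.
The net shift is to the left. J is a reactant, so its amount increases.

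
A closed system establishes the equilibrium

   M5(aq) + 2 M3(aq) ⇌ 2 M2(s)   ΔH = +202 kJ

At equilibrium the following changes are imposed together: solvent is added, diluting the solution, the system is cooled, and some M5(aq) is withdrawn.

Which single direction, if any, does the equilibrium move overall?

Dilution lowers every aqueous concentration by the same factor. Δn_aq = 0 − 3 = -3, so the system shifts toward the side with more dissolved moles — to the left.
The forward reaction is endothermic. Lowering T favours the exothermic direction — shift to the left.
Removing M5 (aq), a reactant, drives the reaction to the left.
All effects act in the same direction — net shift to the left.

left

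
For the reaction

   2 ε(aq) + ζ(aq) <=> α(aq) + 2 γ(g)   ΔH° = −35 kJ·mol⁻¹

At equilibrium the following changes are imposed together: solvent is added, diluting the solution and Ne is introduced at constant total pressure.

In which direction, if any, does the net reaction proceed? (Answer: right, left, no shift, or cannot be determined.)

cannot be determined

Dilution lowers every aqueous concentration by the same factor. Δn_aq = 1 − 3 = -2, so the system shifts toward the side with more dissolved moles — to the left.
Adding inert gas at constant total pressure expands the volume and lowers every reacting partial pressure. With Δn_gas = 2 − 0 = +2, Q moves away from K toward the side with fewer gas moles, so the system shifts toward the side with more gas moles — to the right.
The individual effects push in opposite directions; without quantitative information the net direction cannot be determined.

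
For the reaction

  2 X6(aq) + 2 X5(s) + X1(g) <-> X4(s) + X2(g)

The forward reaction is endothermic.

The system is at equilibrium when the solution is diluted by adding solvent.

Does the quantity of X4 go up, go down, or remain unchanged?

decreases

Dilution lowers every aqueous concentration by the same factor. Δn_aq = 0 − 2 = -2, so the system shifts toward the side with more dissolved moles — to the left.
The net shift is to the left. X4 is a product, so its amount decreases.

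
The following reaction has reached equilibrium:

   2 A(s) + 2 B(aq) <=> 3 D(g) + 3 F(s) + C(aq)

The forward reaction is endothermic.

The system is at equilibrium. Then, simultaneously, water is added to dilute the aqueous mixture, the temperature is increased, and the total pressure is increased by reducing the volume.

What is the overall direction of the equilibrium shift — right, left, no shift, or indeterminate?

cannot be determined

Dilution lowers every aqueous concentration by the same factor. Δn_aq = 1 − 2 = -1, so the system shifts toward the side with more dissolved moles — to the left.
The forward reaction is endothermic. Raising T favours the endothermic direction — shift to the right.
Gas moles: reactants 0, products 3 (Δn_gas = +3). Compression shifts the system toward the side with fewer moles of gas — to the left.
The individual effects push in opposite directions; without quantitative information the net direction cannot be determined.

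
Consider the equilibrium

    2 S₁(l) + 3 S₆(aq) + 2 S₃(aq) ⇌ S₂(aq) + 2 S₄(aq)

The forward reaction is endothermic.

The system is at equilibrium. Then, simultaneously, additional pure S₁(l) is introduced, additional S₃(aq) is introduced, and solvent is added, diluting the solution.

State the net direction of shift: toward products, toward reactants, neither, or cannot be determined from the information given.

cannot be determined

S₁ is a pure liquid; its activity is 1 regardless of amount, so Q is unaffected — no shift from this change.
Adding S₃ (aq), a reactant, drives the reaction to the right.
Dilution lowers every aqueous concentration by the same factor. Δn_aq = 3 − 5 = -2, so the system shifts toward the side with more dissolved moles — to the left.
The individual effects push in opposite directions; without quantitative information the net direction cannot be determined.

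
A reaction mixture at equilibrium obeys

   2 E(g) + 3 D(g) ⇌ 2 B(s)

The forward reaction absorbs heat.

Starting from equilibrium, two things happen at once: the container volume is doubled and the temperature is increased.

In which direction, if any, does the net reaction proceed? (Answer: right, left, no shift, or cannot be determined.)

Gas moles: reactants 5, products 0 (Δn_gas = -5). Expansion shifts the system toward the side with more moles of gas — to the left.
The forward reaction is endothermic. Raising T favours the endothermic direction — shift to the right.
The individual effects push in opposite directions; without quantitative information the net direction cannot be determined.

cannot be determined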